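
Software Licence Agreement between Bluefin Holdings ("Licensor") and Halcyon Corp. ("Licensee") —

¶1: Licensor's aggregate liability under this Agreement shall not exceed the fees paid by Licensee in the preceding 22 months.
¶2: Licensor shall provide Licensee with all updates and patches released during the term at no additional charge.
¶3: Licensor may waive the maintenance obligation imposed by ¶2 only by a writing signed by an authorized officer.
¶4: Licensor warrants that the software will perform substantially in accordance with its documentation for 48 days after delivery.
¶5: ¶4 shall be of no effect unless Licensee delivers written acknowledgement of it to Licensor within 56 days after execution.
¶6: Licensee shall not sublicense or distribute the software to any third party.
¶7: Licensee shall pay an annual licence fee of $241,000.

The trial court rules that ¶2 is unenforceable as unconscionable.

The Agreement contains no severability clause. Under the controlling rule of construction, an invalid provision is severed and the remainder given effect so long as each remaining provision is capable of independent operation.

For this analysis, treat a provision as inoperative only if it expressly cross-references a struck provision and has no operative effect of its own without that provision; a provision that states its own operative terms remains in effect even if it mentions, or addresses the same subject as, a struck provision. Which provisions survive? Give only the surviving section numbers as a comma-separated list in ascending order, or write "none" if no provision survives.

1, 4, 5, 6, 7

¶2 is struck. ¶3 operates only by reference to ¶2, so it falls with ¶2. With no severability clause, the stated default rule severs what cannot stand and enforces each remaining provision that can operate on its own. That leaves ¶1, ¶4, ¶5, ¶6, and ¶7 in effect.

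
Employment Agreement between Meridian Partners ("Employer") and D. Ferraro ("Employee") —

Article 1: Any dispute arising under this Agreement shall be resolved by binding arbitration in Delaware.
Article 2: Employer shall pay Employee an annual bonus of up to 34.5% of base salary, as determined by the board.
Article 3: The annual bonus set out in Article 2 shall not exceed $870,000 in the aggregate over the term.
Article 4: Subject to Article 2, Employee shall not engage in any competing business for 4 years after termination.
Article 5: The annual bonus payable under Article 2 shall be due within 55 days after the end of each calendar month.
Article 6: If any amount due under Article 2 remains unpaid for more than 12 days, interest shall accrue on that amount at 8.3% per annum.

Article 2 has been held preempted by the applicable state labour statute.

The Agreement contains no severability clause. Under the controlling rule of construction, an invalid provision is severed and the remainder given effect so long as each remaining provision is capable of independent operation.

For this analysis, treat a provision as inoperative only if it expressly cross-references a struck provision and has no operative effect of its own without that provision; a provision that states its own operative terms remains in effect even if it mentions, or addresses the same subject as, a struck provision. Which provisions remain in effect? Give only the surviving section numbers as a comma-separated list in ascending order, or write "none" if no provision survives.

Article 2 is struck. Article 3 does nothing except set the aggregate cap on the annual bonus by reference to Article 2; with Article 2 gone it has no independent effect and is inoperative. Article 5 has no operative effect of its own apart from Article 2 and is therefore inoperative. Article 6 does nothing except set the default interest on the annual bonus by reference to Article 2; with Article 2 gone it has no independent effect and is inoperative. Article 4 mentions Article 2 but its own obligation stands independently of Article 2, so Article 4 is not affected. With no severability clause, the stated default rule severs what cannot stand and enforces each remaining provision that can operate on its own. Article 1 and Article 4 remain in effect.

1, 4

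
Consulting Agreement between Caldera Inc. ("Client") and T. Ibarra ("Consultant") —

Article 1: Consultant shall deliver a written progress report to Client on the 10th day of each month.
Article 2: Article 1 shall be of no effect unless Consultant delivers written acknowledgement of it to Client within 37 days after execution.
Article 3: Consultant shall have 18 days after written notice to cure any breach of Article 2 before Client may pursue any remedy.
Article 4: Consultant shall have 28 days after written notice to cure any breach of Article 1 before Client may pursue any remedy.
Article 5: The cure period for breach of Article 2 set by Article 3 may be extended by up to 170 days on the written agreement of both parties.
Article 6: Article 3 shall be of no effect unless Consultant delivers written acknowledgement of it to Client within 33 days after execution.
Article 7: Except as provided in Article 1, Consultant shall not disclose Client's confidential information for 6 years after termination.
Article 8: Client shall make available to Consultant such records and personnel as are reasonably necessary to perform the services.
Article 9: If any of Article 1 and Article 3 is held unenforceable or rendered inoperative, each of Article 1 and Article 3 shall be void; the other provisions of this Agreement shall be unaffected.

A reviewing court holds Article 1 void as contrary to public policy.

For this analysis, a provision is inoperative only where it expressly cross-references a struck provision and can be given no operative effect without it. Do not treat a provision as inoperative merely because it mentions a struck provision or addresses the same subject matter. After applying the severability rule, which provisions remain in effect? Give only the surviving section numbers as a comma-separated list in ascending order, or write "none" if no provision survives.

Article 1 is struck. Article 2 operates only by reference to Article 1, so it falls with Article 1. Article 4 has no operative effect of its own apart from Article 1 and is therefore inoperative. Article 3 operates only by reference to Article 2, so it falls with Article 2. Article 5 does nothing except set the extension of the cure period for breach of Article 2 by reference to Article 3; with Article 3 gone it has no independent effect and is inoperative. Article 6 operates only by reference to Article 3, so it falls with Article 3. Article 7 mentions Article 1 but its own obligation stands independently of Article 1, so Article 7 is not affected. Article 9 declares Article 1 and Article 3 mutually dependent; since one of them has fallen, all of them are of no effect. The remainder continues in force under Article 9. That leaves Article 7, Article 8, and Article 9 in effect.

7, 8, 9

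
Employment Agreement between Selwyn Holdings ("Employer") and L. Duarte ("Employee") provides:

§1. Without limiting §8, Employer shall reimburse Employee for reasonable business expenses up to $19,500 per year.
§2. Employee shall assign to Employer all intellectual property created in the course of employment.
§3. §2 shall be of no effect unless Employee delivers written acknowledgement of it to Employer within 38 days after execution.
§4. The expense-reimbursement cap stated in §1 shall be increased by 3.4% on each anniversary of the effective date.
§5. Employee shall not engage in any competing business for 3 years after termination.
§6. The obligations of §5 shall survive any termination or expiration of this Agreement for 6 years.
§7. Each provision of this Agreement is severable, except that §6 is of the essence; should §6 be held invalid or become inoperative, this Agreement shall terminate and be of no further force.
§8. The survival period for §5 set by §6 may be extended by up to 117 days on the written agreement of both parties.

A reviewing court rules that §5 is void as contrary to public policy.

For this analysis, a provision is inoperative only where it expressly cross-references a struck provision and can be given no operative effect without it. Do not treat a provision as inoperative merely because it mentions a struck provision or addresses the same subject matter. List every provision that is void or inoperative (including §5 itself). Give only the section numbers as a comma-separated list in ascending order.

§5 is struck. §6 operates only by reference to §5, so it falls with §5. §8 operates only by reference to §6, so it falls with §6. §7 makes §6 an essential term, and §6 has been rendered inoperative by the cascade; under §7, the entire Agreement is therefore void. No provision of the Agreement survives.

1, 2, 3, 4, 5, 6, 7, 8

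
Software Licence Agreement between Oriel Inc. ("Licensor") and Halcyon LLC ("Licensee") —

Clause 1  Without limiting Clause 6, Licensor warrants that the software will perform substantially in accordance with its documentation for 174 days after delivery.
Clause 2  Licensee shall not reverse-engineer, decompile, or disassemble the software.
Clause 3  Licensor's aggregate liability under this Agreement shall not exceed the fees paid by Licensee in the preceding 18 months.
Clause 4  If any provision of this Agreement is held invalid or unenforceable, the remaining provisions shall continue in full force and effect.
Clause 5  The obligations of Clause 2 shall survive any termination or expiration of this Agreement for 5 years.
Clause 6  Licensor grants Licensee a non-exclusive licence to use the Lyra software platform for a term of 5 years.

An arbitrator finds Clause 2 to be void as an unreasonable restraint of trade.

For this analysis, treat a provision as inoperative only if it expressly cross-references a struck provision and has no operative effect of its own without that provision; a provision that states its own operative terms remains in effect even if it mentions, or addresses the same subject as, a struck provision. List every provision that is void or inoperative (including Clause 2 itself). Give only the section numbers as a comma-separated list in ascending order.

Clause 2 is struck. The only function of Clause 5 is the survival period for Clause 2, so it cannot stand once Clause 2 is removed. Clause 4 is a severability clause and preserves every provision that can still be given independent effect. The provisions still in force are Clause 1, Clause 3, Clause 4, and Clause 6.

2, 5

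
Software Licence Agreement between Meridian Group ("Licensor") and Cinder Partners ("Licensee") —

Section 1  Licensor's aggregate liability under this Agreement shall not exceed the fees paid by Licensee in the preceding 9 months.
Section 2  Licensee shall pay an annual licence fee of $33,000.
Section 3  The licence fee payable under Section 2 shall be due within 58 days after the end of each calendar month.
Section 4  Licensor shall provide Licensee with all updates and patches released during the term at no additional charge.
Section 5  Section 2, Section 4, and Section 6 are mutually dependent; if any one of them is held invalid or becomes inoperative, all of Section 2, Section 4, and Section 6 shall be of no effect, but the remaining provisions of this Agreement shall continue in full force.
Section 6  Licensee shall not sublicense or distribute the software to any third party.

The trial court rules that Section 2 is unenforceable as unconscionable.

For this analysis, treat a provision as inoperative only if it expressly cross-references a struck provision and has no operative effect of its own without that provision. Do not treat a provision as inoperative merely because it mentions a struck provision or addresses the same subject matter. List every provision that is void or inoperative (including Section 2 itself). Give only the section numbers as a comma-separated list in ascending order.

Section 2 is struck. Section 3 has no operative effect of its own apart from Section 2 and is therefore inoperative. Section 5 declares Section 2, Section 4, and Section 6 mutually dependent; since one of them has fallen, all of them are of no effect. That brings down Section 4 and Section 6 as well. The remainder continues in force under Section 5. The provisions still in force are Section 1 and Section 5.

2, 3, 4, 6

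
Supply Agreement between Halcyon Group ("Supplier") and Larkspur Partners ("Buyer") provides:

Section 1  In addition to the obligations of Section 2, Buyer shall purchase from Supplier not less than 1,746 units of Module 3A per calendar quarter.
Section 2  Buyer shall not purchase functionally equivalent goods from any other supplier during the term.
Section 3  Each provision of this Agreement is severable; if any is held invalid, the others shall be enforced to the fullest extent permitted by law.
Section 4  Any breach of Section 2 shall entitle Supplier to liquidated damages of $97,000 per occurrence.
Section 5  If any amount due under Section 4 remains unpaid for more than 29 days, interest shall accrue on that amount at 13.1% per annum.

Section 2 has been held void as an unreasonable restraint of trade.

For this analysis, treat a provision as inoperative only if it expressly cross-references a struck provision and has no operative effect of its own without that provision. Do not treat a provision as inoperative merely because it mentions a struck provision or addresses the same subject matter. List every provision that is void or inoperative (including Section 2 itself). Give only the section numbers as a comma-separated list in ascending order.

2, 4, 5

Section 2 is struck. Section 4 does nothing except set the liquidated-damages amount by reference to Section 2; with Section 2 gone it has no independent effect and is inoperative. Section 5 has no operative effect of its own apart from Section 4 and is therefore inoperative. Section 1 mentions Section 2 but its own obligation stands independently of Section 2, so Section 1 is not affected. Section 3 is a severability clause and preserves every provision that can still be given independent effect. That leaves Section 1 and Section 3 in effect.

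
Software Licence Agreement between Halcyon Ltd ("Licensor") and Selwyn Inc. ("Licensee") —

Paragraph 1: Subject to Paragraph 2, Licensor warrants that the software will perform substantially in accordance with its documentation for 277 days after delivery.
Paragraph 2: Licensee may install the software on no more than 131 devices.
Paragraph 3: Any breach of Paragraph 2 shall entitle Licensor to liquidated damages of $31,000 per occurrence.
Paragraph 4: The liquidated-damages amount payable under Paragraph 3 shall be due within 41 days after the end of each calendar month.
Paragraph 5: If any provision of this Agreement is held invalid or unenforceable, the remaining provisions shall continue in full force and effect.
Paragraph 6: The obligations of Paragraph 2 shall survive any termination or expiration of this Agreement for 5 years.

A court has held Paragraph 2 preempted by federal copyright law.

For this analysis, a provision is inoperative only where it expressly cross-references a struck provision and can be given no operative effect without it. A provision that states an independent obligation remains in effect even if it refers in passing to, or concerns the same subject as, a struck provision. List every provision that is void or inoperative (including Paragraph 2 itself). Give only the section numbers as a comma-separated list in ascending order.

Paragraph 2 is struck. Paragraph 3 operates only by reference to Paragraph 2, so it falls with Paragraph 2. Paragraph 6 has no operative effect of its own apart from Paragraph 2 and is therefore inoperative. Paragraph 4 operates only by reference to Paragraph 3, so it falls with Paragraph 3. Paragraph 1 mentions Paragraph 2 but its own obligation stands independently of Paragraph 2, so Paragraph 1 is not affected. Paragraph 5 is a severability clause and preserves every provision that can still be given independent effect. The provisions still in force are Paragraph 1 and Paragraph 5.

2, 3, 4, 6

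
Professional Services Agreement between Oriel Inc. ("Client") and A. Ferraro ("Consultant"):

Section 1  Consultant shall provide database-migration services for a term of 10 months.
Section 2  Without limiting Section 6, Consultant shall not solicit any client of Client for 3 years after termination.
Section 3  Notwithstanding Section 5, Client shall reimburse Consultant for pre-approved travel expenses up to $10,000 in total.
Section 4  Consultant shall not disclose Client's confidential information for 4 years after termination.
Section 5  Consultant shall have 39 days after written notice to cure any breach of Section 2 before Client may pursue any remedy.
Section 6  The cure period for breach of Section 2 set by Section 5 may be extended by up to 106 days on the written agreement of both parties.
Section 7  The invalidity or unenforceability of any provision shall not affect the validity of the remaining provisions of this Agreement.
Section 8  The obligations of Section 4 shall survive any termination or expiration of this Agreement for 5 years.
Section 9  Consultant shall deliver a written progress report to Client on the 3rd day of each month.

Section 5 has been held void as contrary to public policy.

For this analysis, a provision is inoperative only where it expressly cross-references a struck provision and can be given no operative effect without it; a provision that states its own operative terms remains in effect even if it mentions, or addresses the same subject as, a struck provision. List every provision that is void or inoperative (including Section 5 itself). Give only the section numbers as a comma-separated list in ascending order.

5, 6

Section 5 is struck. The whole of Section 6 is the extension of the cure period for breach of Section 2, defined by reference to Section 5, so Section 6 cannot stand once Section 5 is removed. Section 2 mentions Section 6 but its own obligation stands independently of Section 6, so Section 2 is not affected. Section 3 mentions Section 5 but its own obligation stands independently of Section 5, so Section 3 is not affected. Section 7 is a severability clause and preserves every provision that can still be given independent effect. That leaves Section 1, Section 2, Section 3, Section 4, Section 7, Section 8, and Section 9 in effect.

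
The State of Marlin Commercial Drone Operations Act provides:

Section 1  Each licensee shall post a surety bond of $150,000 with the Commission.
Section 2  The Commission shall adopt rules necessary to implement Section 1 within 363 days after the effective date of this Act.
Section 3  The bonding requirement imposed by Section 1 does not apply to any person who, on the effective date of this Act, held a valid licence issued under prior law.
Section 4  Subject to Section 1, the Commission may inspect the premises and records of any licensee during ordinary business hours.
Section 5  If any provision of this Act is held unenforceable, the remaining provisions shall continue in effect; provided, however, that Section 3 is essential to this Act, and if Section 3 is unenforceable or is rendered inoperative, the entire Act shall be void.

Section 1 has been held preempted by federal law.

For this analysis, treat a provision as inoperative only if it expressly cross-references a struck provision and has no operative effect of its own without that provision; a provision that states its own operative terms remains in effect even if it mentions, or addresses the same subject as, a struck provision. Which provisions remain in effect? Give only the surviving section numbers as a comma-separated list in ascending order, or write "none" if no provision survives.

none

Section 1 is struck. Section 2 operates only by reference to Section 1, so it falls with Section 1. Section 3 merely fixes the grandfather exemption from Section 1; with Section 1 gone it has nothing to operate on and falls away. Section 5 makes Section 3 an essential term, and Section 3 has been rendered inoperative by the cascade; under Section 5, the entire Act is therefore void. No provision of the Act survives.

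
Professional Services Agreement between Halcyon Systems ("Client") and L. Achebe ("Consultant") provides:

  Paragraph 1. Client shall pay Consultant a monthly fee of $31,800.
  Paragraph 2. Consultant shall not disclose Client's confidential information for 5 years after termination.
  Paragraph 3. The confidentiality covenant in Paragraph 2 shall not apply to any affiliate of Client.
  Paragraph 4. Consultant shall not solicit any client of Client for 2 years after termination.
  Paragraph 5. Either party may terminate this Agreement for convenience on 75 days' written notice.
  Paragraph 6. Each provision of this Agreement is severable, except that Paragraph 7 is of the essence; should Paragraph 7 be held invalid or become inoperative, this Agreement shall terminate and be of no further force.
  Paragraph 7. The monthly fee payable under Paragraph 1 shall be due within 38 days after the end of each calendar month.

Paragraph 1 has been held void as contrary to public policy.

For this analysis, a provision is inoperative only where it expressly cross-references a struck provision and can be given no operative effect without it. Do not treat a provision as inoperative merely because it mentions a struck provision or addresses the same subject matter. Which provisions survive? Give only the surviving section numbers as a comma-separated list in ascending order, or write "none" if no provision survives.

Paragraph 1 is struck. Paragraph 7 has no operative effect of its own apart from Paragraph 1 and is therefore inoperative. Paragraph 6 makes Paragraph 7 an essential term, and Paragraph 7 has been rendered inoperative by the cascade; under Paragraph 6, the entire Agreement is therefore void. No provision of the Agreement survives.

none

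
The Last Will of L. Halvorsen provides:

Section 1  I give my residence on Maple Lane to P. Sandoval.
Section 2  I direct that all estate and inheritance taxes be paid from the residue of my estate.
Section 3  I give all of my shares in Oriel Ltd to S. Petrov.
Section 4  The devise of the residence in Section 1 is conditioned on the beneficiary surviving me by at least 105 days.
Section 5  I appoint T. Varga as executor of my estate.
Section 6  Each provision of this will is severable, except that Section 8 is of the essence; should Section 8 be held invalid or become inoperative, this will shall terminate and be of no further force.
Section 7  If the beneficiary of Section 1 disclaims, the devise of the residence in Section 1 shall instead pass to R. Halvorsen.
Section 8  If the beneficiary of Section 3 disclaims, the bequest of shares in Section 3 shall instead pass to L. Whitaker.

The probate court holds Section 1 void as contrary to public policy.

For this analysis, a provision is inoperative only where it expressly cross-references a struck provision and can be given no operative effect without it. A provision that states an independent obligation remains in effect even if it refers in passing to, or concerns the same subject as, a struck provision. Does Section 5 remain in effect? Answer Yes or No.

Yes

Section 1 is struck. Section 4 operates only by reference to Section 1, so it falls with Section 1. Section 7 merely fixes the alternative disposition for Section 1; with Section 1 gone it has nothing to operate on and falls away. Section 6 makes Section 8 an essential term, but Section 8 is unaffected, so the severability proviso in Section 6 preserves the remaining provisions. Section 2, Section 3, Section 5, Section 6, and Section 8 remain in effect. Section 5 is among the surviving provisions, so the answer is yes.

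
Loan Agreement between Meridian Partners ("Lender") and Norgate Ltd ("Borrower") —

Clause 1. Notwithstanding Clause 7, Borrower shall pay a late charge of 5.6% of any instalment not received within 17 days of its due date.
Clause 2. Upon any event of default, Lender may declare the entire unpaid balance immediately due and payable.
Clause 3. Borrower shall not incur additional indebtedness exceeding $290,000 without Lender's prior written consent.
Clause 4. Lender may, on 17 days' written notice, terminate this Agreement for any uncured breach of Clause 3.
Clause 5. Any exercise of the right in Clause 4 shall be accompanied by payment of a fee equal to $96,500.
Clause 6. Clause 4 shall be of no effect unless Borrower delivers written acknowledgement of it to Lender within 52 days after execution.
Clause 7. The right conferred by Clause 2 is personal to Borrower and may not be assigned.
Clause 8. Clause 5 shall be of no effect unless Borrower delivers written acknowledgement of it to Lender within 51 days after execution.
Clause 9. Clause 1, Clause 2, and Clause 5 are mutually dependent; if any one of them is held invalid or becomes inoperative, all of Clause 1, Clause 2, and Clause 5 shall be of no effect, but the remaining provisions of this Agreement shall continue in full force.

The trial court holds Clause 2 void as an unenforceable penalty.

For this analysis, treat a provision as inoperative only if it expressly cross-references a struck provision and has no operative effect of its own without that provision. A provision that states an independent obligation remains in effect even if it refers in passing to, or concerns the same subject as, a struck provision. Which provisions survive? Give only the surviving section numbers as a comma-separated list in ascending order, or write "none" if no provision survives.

Clause 2 is struck. Clause 7 merely fixes the non-assignment of Clause 2; with Clause 2 gone it has nothing to operate on and falls away. Clause 9 declares Clause 1, Clause 2, and Clause 5 mutually dependent; since one of them has fallen, all of them are of no effect. That brings down Clause 1 and Clause 5 as well. Clause 8 in turn depends solely on a provision now struck and likewise falls. The remainder continues in force under Clause 9. The provisions still in force are Clause 3, Clause 4, Clause 6, and Clause 9.

3, 4, 6, 9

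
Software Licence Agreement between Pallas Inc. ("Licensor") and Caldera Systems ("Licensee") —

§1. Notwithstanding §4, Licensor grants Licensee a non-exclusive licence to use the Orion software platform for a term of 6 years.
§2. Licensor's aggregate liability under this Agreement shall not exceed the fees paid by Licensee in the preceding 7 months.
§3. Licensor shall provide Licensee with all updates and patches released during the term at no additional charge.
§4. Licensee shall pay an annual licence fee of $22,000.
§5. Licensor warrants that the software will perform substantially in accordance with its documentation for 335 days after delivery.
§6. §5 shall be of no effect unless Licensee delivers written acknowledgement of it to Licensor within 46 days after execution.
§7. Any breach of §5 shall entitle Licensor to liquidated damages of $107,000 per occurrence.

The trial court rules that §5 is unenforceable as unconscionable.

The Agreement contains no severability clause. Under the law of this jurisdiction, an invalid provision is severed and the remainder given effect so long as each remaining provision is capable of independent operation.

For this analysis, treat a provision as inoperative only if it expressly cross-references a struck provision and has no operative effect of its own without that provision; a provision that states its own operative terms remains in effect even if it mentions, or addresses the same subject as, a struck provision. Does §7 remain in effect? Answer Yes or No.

No

§5 is struck. §6 merely fixes the acknowledgement condition for §5; with §5 gone it has nothing to operate on and falls away. §7 has no operative effect of its own apart from §5 and is therefore inoperative. Under the stated default rule, only provisions that cannot operate independently fall away; the rest are enforced. The provisions still in force are §1, §2, §3, and §4. §7 is among the inoperative provisions, so the answer is no.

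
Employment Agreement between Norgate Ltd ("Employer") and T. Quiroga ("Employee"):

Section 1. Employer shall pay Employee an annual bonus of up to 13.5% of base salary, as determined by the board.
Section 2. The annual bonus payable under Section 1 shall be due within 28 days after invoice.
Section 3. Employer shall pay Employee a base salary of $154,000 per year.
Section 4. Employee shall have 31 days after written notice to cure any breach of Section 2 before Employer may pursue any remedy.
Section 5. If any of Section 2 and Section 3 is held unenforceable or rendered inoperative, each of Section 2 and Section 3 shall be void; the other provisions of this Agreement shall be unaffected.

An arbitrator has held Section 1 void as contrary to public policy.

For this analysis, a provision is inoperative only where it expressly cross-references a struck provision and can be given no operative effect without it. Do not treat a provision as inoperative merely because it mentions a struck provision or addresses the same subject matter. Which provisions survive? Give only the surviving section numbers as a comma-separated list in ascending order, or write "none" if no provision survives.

Section 1 is struck. Section 2 does nothing except set the payment deadline for the annual bonus by reference to Section 1; with Section 1 gone it has no independent effect and is inoperative. Section 4 operates only by reference to Section 2, so it falls with Section 2. Section 5 declares Section 2 and Section 3 mutually dependent; since one of them has fallen, all of them are of no effect. That brings down Section 3 as well. The remainder continues in force under Section 5. Only Section 5 remains in effect.

5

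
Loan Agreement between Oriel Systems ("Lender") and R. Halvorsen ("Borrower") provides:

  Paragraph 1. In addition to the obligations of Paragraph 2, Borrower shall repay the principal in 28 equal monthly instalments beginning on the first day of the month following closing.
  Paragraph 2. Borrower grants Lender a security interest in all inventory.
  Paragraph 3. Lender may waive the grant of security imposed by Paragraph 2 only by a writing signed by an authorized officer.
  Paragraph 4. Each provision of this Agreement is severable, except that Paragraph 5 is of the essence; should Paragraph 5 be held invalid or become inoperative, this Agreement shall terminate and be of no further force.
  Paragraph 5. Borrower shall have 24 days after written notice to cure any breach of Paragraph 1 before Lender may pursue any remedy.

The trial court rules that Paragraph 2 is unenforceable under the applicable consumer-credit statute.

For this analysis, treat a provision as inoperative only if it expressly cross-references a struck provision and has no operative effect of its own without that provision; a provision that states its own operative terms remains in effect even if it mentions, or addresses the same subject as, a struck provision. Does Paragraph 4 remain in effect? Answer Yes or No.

Paragraph 2 is struck. Paragraph 3 operates only by reference to Paragraph 2, so it falls with Paragraph 2. Paragraph 1 mentions Paragraph 2 but its own obligation stands independently of Paragraph 2, so Paragraph 1 is not affected. Paragraph 4 makes Paragraph 5 an essential term, but Paragraph 5 is unaffected, so the severability proviso in Paragraph 4 preserves the remaining provisions. That leaves Paragraph 1, Paragraph 4, and Paragraph 5 in effect. Paragraph 4 is among the surviving provisions, so the answer is yes.

Yes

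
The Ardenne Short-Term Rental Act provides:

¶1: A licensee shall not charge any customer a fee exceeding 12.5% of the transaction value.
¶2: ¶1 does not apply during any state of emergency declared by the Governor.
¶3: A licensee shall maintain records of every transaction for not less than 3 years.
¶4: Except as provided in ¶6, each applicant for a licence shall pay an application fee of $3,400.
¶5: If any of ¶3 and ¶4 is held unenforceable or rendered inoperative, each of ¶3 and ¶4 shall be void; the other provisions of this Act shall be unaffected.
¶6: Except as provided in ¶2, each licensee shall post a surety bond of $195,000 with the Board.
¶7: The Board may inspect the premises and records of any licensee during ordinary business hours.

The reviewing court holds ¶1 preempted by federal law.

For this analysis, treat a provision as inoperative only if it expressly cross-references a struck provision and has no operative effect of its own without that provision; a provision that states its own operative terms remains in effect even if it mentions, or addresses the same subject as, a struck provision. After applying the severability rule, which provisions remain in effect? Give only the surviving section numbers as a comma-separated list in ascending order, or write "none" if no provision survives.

¶1 is struck. The only function of ¶2 is the emergency suspension of ¶1, so it cannot stand once ¶1 is removed. ¶6 mentions ¶2 but its own obligation stands independently of ¶2, so ¶6 is not affected. ¶5 ties ¶3 and ¶4 together, but none of those is affected here; the remaining provisions continue in force under ¶5. ¶3, ¶4, ¶5, ¶6, and ¶7 remain in effect.

3, 4, 5, 6, 7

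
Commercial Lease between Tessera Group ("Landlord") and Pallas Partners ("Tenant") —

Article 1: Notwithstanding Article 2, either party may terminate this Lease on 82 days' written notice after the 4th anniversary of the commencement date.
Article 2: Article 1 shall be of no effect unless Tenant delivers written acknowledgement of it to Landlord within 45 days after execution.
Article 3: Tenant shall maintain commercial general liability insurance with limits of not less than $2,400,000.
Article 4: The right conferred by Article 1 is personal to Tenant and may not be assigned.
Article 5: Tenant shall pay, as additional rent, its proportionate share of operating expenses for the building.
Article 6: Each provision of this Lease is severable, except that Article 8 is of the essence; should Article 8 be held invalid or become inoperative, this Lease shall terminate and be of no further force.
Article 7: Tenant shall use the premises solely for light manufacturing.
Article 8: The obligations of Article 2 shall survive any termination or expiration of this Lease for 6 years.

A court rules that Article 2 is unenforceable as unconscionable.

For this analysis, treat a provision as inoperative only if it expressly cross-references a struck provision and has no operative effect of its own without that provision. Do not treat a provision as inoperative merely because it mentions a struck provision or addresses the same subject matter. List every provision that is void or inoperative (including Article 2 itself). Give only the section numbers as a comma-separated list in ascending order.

1, 2, 3, 4, 5, 6, 7, 8

Article 2 is struck. Article 8 has no operative effect of its own apart from Article 2 and is therefore inoperative. Article 6 makes Article 8 an essential term, and Article 8 has been rendered inoperative by the cascade; under Article 6, the entire Lease is therefore void. No provision of the Lease survives.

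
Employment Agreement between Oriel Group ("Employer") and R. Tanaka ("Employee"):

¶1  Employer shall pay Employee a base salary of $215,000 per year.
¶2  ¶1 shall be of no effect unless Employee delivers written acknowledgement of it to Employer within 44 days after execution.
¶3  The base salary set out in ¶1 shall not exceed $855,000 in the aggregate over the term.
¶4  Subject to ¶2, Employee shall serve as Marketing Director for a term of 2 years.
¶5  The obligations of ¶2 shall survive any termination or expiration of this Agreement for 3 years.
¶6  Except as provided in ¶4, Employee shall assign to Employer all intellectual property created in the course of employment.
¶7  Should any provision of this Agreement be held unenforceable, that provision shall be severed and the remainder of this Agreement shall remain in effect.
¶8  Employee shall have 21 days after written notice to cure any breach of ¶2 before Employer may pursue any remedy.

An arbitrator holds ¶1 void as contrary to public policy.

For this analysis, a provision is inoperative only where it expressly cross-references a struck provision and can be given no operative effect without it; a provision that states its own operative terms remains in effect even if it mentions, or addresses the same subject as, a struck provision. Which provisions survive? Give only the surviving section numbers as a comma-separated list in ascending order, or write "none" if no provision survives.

¶1 is struck. ¶2 operates only by reference to ¶1, so it falls with ¶1. ¶3 has no operative effect of its own apart from ¶1 and is therefore inoperative. The only function of ¶5 is the survival period for ¶2, so it cannot stand once ¶2 is removed. ¶8 has no operative effect of its own apart from ¶2 and is therefore inoperative. ¶4 mentions ¶2 but its own obligation stands independently of ¶2, so ¶4 is not affected. Under the severability clause in ¶7, the remaining provisions continue in force. That leaves ¶4, ¶6, and ¶7 in effect.

4, 6, 7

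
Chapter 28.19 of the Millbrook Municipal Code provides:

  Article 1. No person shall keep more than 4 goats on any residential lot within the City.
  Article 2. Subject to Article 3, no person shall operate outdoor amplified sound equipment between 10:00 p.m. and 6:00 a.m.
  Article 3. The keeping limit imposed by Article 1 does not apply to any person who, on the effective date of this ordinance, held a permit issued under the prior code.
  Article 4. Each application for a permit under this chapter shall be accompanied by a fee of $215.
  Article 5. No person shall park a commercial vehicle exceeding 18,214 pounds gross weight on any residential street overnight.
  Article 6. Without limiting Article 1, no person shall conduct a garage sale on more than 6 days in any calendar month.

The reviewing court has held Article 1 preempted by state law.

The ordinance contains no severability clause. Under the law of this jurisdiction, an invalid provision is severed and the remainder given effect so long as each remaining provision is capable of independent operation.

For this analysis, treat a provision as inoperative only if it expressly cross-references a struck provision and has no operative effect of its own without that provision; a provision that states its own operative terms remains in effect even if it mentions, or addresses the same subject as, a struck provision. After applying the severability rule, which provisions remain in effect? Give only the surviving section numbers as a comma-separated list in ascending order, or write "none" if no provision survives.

Article 1 is struck. Article 3 merely fixes the grandfather exemption from Article 1; with Article 1 gone it has nothing to operate on and falls away. Article 6 mentions Article 1 but its own obligation stands independently of Article 1, so Article 6 is not affected. Article 2 mentions Article 3 but its own obligation stands independently of Article 3, so Article 2 is not affected. Under the stated default rule, only provisions that cannot operate independently fall away; the rest are enforced. That leaves Article 2, Article 4, Article 5, and Article 6 in effect.

2, 4, 5, 6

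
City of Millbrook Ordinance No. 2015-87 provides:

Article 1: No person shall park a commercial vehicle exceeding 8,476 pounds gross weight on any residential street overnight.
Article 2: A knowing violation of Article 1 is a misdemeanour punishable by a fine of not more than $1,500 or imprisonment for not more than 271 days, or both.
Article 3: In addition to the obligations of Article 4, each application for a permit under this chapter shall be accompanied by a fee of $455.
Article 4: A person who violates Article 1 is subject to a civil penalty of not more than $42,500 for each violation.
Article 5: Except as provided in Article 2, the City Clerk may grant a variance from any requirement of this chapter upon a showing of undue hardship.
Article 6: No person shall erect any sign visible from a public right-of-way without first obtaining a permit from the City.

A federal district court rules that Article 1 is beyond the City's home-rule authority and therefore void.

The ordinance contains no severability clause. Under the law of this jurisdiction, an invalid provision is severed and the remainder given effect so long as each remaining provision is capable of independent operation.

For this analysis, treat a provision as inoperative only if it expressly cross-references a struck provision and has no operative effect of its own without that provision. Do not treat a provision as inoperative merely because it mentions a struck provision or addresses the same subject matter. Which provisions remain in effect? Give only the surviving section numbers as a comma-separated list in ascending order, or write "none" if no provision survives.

3, 5, 6

Article 1 is struck. Article 2 merely fixes the criminal penalty for violating Article 1; with Article 1 gone it has nothing to operate on and falls away. The only function of Article 4 is the civil penalty for violating Article 1, so it cannot stand once Article 1 is removed. Article 5 mentions Article 2 but its own obligation stands independently of Article 2, so Article 5 is not affected. Although Article 3 refers to Article 4, its operative terms do not depend on Article 4, so it remains in effect. With no severability clause, the stated default rule severs what cannot stand and enforces each remaining provision that can operate on its own. Article 3, Article 5, and Article 6 remain in effect.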